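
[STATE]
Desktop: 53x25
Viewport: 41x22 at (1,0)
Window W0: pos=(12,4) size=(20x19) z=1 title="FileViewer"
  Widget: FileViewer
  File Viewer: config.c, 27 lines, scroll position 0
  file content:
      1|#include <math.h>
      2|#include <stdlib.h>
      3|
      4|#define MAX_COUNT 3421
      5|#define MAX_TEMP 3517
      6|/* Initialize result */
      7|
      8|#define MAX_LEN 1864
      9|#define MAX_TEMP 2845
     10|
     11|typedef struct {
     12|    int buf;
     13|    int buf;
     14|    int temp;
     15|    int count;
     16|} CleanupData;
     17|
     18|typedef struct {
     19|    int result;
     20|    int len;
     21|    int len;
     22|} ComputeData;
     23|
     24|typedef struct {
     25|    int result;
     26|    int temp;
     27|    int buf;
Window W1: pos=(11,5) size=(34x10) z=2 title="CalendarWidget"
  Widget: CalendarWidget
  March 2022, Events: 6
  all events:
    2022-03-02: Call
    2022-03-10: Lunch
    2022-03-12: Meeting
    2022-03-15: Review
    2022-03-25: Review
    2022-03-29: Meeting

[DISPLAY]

                                         
                                         
                                         
                                         
           ┏━━━━━━━━━━━━━━━━━━┓          
          ┏━━━━━━━━━━━━━━━━━━━━━━━━━━━━━━
          ┃ CalendarWidget               
          ┠──────────────────────────────
          ┃           March 2022         
          ┃Mo Tu We Th Fr Sa Su          
          ┃    1  2*  3  4  5  6         
          ┃ 7  8  9 10* 11 12* 13        
          ┃14 15* 16 17 18 19 20         
          ┃21 22 23 24 25* 26 27         
          ┗━━━━━━━━━━━━━━━━━━━━━━━━━━━━━━
           ┃#define MAX_TEMP ░┃          
           ┃                 ░┃          
           ┃typedef struct { ░┃          
           ┃    int buf;     ░┃          
           ┃    int buf;     ░┃          
           ┃    int temp;    ░┃          
           ┃    int count;   ▼┃          


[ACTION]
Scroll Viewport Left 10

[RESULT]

                                         
                                         
                                         
                                         
            ┏━━━━━━━━━━━━━━━━━━┓         
           ┏━━━━━━━━━━━━━━━━━━━━━━━━━━━━━
           ┃ CalendarWidget              
           ┠─────────────────────────────
           ┃           March 2022        
           ┃Mo Tu We Th Fr Sa Su         
           ┃    1  2*  3  4  5  6        
           ┃ 7  8  9 10* 11 12* 13       
           ┃14 15* 16 17 18 19 20        
           ┃21 22 23 24 25* 26 27        
           ┗━━━━━━━━━━━━━━━━━━━━━━━━━━━━━
            ┃#define MAX_TEMP ░┃         
            ┃                 ░┃         
            ┃typedef struct { ░┃         
            ┃    int buf;     ░┃         
            ┃    int buf;     ░┃         
            ┃    int temp;    ░┃         
            ┃    int count;   ▼┃         


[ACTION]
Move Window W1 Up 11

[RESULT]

           ┏━━━━━━━━━━━━━━━━━━━━━━━━━━━━━
           ┃ CalendarWidget              
           ┠─────────────────────────────
           ┃           March 2022        
           ┃Mo Tu We Th Fr Sa Su         
           ┃    1  2*  3  4  5  6        
           ┃ 7  8  9 10* 11 12* 13       
           ┃14 15* 16 17 18 19 20        
           ┃21 22 23 24 25* 26 27        
           ┗━━━━━━━━━━━━━━━━━━━━━━━━━━━━━
            ┃#define MAX_COUNT░┃         
            ┃#define MAX_TEMP ░┃         
            ┃/* Initialize res░┃         
            ┃                 ░┃         
            ┃#define MAX_LEN 1░┃         
            ┃#define MAX_TEMP ░┃         
            ┃                 ░┃         
            ┃typedef struct { ░┃         
            ┃    int buf;     ░┃         
            ┃    int buf;     ░┃         
            ┃    int temp;    ░┃         
            ┃    int count;   ▼┃         


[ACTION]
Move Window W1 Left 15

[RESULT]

┏━━━━━━━━━━━━━━━━━━━━━━━━━━━━━━━━┓       
┃ CalendarWidget                 ┃       
┠────────────────────────────────┨       
┃           March 2022           ┃       
┃Mo Tu We Th Fr Sa Su            ┃       
┃    1  2*  3  4  5  6           ┃       
┃ 7  8  9 10* 11 12* 13          ┃       
┃14 15* 16 17 18 19 20           ┃       
┃21 22 23 24 25* 26 27           ┃       
┗━━━━━━━━━━━━━━━━━━━━━━━━━━━━━━━━┛       
            ┃#define MAX_COUNT░┃         
            ┃#define MAX_TEMP ░┃         
            ┃/* Initialize res░┃         
            ┃                 ░┃         
            ┃#define MAX_LEN 1░┃         
            ┃#define MAX_TEMP ░┃         
            ┃                 ░┃         
            ┃typedef struct { ░┃         
            ┃    int buf;     ░┃         
            ┃    int buf;     ░┃         
            ┃    int temp;    ░┃         
            ┃    int count;   ▼┃         


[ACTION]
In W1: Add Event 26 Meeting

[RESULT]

┏━━━━━━━━━━━━━━━━━━━━━━━━━━━━━━━━┓       
┃ CalendarWidget                 ┃       
┠────────────────────────────────┨       
┃           March 2022           ┃       
┃Mo Tu We Th Fr Sa Su            ┃       
┃    1  2*  3  4  5  6           ┃       
┃ 7  8  9 10* 11 12* 13          ┃       
┃14 15* 16 17 18 19 20           ┃       
┃21 22 23 24 25* 26* 27          ┃       
┗━━━━━━━━━━━━━━━━━━━━━━━━━━━━━━━━┛       
            ┃#define MAX_COUNT░┃         
            ┃#define MAX_TEMP ░┃         
            ┃/* Initialize res░┃         
            ┃                 ░┃         
            ┃#define MAX_LEN 1░┃         
            ┃#define MAX_TEMP ░┃         
            ┃                 ░┃         
            ┃typedef struct { ░┃         
            ┃    int buf;     ░┃         
            ┃    int buf;     ░┃         
            ┃    int temp;    ░┃         
            ┃    int count;   ▼┃         


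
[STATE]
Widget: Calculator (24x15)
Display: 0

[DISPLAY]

                       0
┌───┬───┬───┬───┐       
│ 7 │ 8 │ 9 │ ÷ │       
├───┼───┼───┼───┤       
│ 4 │ 5 │ 6 │ × │       
├───┼───┼───┼───┤       
│ 1 │ 2 │ 3 │ - │       
├───┼───┼───┼───┤       
│ 0 │ . │ = │ + │       
├───┼───┼───┼───┤       
│ C │ MC│ MR│ M+│       
└───┴───┴───┴───┘       
                        
                        
                        


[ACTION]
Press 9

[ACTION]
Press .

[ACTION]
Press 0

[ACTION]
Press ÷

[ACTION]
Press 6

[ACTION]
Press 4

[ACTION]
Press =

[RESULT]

                0.140625
┌───┬───┬───┬───┐       
│ 7 │ 8 │ 9 │ ÷ │       
├───┼───┼───┼───┤       
│ 4 │ 5 │ 6 │ × │       
├───┼───┼───┼───┤       
│ 1 │ 2 │ 3 │ - │       
├───┼───┼───┼───┤       
│ 0 │ . │ = │ + │       
├───┼───┼───┼───┤       
│ C │ MC│ MR│ M+│       
└───┴───┴───┴───┘       
                        
                        
                        


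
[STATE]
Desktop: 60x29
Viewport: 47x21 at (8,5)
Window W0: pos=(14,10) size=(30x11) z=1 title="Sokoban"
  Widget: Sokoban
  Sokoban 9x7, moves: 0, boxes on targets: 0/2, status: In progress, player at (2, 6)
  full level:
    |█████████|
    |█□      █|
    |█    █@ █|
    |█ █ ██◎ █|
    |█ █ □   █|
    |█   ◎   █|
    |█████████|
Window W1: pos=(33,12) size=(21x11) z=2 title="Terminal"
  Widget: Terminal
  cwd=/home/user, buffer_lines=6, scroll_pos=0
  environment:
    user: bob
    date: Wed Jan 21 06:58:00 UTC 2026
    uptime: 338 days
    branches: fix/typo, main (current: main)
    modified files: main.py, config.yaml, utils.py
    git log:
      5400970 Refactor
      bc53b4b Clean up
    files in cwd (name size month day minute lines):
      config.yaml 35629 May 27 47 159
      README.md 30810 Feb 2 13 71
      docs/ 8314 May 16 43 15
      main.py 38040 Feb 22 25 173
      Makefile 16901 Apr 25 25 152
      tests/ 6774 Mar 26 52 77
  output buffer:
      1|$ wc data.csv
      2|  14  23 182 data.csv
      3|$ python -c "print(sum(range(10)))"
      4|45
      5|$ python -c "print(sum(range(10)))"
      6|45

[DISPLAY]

                                               
                                               
                                               
                                               
                                               
      ┏━━━━━━━━━━━━━━━━━━━━━━━━━━━━┓           
      ┃ Sokoban                    ┃           
      ┠──────────────────┏━━━━━━━━━━━━━━━━━━━┓ 
      ┃█████████         ┃ Terminal          ┃ 
      ┃█□      █         ┠───────────────────┨ 
      ┃█    █@ █         ┃$ wc data.csv      ┃ 
      ┃█ █ ██◎ █         ┃  14  23 182 data.c┃ 
      ┃█ █ □   █         ┃$ python -c "print(┃ 
      ┃█   ◎   █         ┃45                 ┃ 
      ┃█████████         ┃$ python -c "print(┃ 
      ┗━━━━━━━━━━━━━━━━━━┃45                 ┃ 
                         ┃$ █                ┃ 
                         ┗━━━━━━━━━━━━━━━━━━━┛ 
                                               
                                               
                                               


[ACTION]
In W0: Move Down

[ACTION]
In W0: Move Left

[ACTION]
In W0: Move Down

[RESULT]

                                               
                                               
                                               
                                               
                                               
      ┏━━━━━━━━━━━━━━━━━━━━━━━━━━━━┓           
      ┃ Sokoban                    ┃           
      ┠──────────────────┏━━━━━━━━━━━━━━━━━━━┓ 
      ┃█████████         ┃ Terminal          ┃ 
      ┃█□      █         ┠───────────────────┨ 
      ┃█    █  █         ┃$ wc data.csv      ┃ 
      ┃█ █ ██◎ █         ┃  14  23 182 data.c┃ 
      ┃█ █ □ @ █         ┃$ python -c "print(┃ 
      ┃█   ◎   █         ┃45                 ┃ 
      ┃█████████         ┃$ python -c "print(┃ 
      ┗━━━━━━━━━━━━━━━━━━┃45                 ┃ 
                         ┃$ █                ┃ 
                         ┗━━━━━━━━━━━━━━━━━━━┛ 
                                               
                                               
                                               


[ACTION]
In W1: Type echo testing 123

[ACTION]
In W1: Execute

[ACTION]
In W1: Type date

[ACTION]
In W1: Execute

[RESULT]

                                               
                                               
                                               
                                               
                                               
      ┏━━━━━━━━━━━━━━━━━━━━━━━━━━━━┓           
      ┃ Sokoban                    ┃           
      ┠──────────────────┏━━━━━━━━━━━━━━━━━━━┓ 
      ┃█████████         ┃ Terminal          ┃ 
      ┃█□      █         ┠───────────────────┨ 
      ┃█    █  █         ┃$ python -c "print(┃ 
      ┃█ █ ██◎ █         ┃45                 ┃ 
      ┃█ █ □ @ █         ┃$ echo testing 123 ┃ 
      ┃█   ◎   █         ┃testing 123        ┃ 
      ┃█████████         ┃$ date             ┃ 
      ┗━━━━━━━━━━━━━━━━━━┃Wed Jan 21 06:58:00┃ 
                         ┃$ █                ┃ 
                         ┗━━━━━━━━━━━━━━━━━━━┛ 
                                               
                                               
                                               


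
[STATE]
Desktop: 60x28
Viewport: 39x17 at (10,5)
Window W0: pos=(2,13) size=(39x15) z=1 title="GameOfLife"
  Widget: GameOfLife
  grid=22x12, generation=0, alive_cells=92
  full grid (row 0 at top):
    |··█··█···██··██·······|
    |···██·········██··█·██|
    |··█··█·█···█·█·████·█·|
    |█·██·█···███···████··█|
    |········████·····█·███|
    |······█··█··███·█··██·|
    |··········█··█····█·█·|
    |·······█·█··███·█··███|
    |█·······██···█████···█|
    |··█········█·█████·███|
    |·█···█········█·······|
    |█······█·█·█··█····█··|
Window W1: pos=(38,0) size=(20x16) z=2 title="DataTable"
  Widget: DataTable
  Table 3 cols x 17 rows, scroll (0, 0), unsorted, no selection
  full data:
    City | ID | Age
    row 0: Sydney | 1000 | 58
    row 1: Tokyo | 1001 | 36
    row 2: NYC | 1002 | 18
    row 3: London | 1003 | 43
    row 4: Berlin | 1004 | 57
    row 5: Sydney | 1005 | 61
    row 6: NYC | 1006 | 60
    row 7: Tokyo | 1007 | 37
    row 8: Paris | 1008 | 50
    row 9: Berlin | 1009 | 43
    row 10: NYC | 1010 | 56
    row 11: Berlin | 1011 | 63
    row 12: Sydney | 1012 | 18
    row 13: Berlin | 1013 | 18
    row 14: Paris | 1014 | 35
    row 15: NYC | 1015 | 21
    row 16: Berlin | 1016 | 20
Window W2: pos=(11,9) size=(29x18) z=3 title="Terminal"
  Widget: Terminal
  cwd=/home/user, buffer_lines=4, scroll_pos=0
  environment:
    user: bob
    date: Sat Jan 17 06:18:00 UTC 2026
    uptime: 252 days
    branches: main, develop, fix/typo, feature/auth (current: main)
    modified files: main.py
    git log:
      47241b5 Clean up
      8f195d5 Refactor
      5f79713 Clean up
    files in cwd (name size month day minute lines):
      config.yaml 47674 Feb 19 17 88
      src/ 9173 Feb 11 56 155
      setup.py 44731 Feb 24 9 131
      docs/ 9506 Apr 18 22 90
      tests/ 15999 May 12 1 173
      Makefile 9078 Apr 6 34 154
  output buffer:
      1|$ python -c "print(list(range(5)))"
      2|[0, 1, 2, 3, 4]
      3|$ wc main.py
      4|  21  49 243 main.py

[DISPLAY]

                            ┃Sydney│100
                            ┃Tokyo │100
                            ┃NYC   │100
                            ┃London│100
 ┏━━━━━━━━━━━━━━━━━━━━━━━━━━━┓erlin│100
 ┃ Terminal                  ┃ydney│100
 ┠───────────────────────────┨YC   │100
 ┃$ python -c "print(list(ran┃okyo │100
━┃[0, 1, 2, 3, 4]            ┃aris │100
L┃$ wc main.py               ┃erlin│100
─┃  21  49 243 main.py       ┃━━━━━━━━━
 ┃$ █                        ┃┃        
·┃                           ┃┃        
█┃                           ┃┃        
·┃                           ┃┃        
·┃                           ┃┃        
·┃                           ┃┃        


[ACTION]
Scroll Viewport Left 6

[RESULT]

                                  ┃Sydn
                                  ┃Toky
                                  ┃NYC 
                                  ┃Lond
       ┏━━━━━━━━━━━━━━━━━━━━━━━━━━━┓erl
       ┃ Terminal                  ┃ydn
       ┠───────────────────────────┨YC 
       ┃$ python -c "print(list(ran┃oky
━━━━━━━┃[0, 1, 2, 3, 4]            ┃ari
GameOfL┃$ wc main.py               ┃erl
───────┃  21  49 243 main.py       ┃━━━
en: 0  ┃$ █                        ┃┃  
··██···┃                           ┃┃  
·█··█·█┃                           ┃┃  
·██·█··┃                           ┃┃  
·······┃                           ┃┃  
·····█·┃                           ┃┃  


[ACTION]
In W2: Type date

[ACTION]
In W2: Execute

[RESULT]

                                  ┃Sydn
                                  ┃Toky
                                  ┃NYC 
                                  ┃Lond
       ┏━━━━━━━━━━━━━━━━━━━━━━━━━━━┓erl
       ┃ Terminal                  ┃ydn
       ┠───────────────────────────┨YC 
       ┃$ python -c "print(list(ran┃oky
━━━━━━━┃[0, 1, 2, 3, 4]            ┃ari
GameOfL┃$ wc main.py               ┃erl
───────┃  21  49 243 main.py       ┃━━━
en: 0  ┃$ date                     ┃┃  
··██···┃Sat Jan 17 06:18:00 UTC 202┃┃  
·█··█·█┃$ █                        ┃┃  
·██·█··┃                           ┃┃  
·······┃                           ┃┃  
·····█·┃                           ┃┃  


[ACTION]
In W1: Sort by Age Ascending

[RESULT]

                                  ┃NYC 
                                  ┃Sydn
                                  ┃Berl
                                  ┃Berl
       ┏━━━━━━━━━━━━━━━━━━━━━━━━━━━┓YC 
       ┃ Terminal                  ┃ari
       ┠───────────────────────────┨oky
       ┃$ python -c "print(list(ran┃oky
━━━━━━━┃[0, 1, 2, 3, 4]            ┃ond
GameOfL┃$ wc main.py               ┃erl
───────┃  21  49 243 main.py       ┃━━━
en: 0  ┃$ date                     ┃┃  
··██···┃Sat Jan 17 06:18:00 UTC 202┃┃  
·█··█·█┃$ █                        ┃┃  
·██·█··┃                           ┃┃  
·······┃                           ┃┃  
·····█·┃                           ┃┃  


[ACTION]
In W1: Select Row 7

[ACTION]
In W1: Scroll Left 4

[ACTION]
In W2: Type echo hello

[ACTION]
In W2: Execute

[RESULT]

                                  ┃NYC 
                                  ┃Sydn
                                  ┃Berl
                                  ┃Berl
       ┏━━━━━━━━━━━━━━━━━━━━━━━━━━━┓YC 
       ┃ Terminal                  ┃ari
       ┠───────────────────────────┨oky
       ┃$ python -c "print(list(ran┃oky
━━━━━━━┃[0, 1, 2, 3, 4]            ┃ond
GameOfL┃$ wc main.py               ┃erl
───────┃  21  49 243 main.py       ┃━━━
en: 0  ┃$ date                     ┃┃  
··██···┃Sat Jan 17 06:18:00 UTC 202┃┃  
·█··█·█┃$ echo hello               ┃┃  
·██·█··┃hello                      ┃┃  
·······┃$ █                        ┃┃  
·····█·┃                           ┃┃  


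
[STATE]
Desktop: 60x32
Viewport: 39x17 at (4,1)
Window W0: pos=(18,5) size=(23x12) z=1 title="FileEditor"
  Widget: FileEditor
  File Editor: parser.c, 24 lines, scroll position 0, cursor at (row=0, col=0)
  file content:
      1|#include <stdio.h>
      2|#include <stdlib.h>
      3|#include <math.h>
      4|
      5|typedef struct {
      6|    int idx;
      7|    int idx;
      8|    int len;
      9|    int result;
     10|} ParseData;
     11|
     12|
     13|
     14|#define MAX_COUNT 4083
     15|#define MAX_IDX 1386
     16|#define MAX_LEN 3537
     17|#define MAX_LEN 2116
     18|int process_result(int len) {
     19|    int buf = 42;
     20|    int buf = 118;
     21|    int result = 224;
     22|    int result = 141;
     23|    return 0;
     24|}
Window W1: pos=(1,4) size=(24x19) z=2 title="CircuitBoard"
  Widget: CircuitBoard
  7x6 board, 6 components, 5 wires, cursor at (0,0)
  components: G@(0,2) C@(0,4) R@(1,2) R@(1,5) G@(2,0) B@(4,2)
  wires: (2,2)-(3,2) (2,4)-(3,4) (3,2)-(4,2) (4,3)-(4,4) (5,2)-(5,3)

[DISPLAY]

                                       
                                       
                                       
━━━━━━━━━━━━━━━━━━━━┓                  
ircuitBoard         ┃━━━━━━━━━━━━━━━┓  
────────────────────┨ditor          ┃  
 0 1 2 3 4 5 6      ┃───────────────┨  
 [.]      G       C ┃de <stdio.h>  ▲┃  
                    ┃de <stdlib.h> █┃  
          R         ┃de <math.h>   ░┃  
                    ┃              ░┃  
  G       ·       · ┃f struct {    ░┃  
          │       │ ┃t idx;        ░┃  
          ·       · ┃t idx;        ░┃  
          │         ┃t len;        ▼┃  
          B   · ─ · ┃━━━━━━━━━━━━━━━┛  
                    ┃                  


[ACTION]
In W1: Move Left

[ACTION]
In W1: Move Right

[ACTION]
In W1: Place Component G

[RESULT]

                                       
                                       
                                       
━━━━━━━━━━━━━━━━━━━━┓                  
ircuitBoard         ┃━━━━━━━━━━━━━━━┓  
────────────────────┨ditor          ┃  
 0 1 2 3 4 5 6      ┃───────────────┨  
     [G]  G       C ┃de <stdio.h>  ▲┃  
                    ┃de <stdlib.h> █┃  
          R         ┃de <math.h>   ░┃  
                    ┃              ░┃  
  G       ·       · ┃f struct {    ░┃  
          │       │ ┃t idx;        ░┃  
          ·       · ┃t idx;        ░┃  
          │         ┃t len;        ▼┃  
          B   · ─ · ┃━━━━━━━━━━━━━━━┛  
                    ┃                  


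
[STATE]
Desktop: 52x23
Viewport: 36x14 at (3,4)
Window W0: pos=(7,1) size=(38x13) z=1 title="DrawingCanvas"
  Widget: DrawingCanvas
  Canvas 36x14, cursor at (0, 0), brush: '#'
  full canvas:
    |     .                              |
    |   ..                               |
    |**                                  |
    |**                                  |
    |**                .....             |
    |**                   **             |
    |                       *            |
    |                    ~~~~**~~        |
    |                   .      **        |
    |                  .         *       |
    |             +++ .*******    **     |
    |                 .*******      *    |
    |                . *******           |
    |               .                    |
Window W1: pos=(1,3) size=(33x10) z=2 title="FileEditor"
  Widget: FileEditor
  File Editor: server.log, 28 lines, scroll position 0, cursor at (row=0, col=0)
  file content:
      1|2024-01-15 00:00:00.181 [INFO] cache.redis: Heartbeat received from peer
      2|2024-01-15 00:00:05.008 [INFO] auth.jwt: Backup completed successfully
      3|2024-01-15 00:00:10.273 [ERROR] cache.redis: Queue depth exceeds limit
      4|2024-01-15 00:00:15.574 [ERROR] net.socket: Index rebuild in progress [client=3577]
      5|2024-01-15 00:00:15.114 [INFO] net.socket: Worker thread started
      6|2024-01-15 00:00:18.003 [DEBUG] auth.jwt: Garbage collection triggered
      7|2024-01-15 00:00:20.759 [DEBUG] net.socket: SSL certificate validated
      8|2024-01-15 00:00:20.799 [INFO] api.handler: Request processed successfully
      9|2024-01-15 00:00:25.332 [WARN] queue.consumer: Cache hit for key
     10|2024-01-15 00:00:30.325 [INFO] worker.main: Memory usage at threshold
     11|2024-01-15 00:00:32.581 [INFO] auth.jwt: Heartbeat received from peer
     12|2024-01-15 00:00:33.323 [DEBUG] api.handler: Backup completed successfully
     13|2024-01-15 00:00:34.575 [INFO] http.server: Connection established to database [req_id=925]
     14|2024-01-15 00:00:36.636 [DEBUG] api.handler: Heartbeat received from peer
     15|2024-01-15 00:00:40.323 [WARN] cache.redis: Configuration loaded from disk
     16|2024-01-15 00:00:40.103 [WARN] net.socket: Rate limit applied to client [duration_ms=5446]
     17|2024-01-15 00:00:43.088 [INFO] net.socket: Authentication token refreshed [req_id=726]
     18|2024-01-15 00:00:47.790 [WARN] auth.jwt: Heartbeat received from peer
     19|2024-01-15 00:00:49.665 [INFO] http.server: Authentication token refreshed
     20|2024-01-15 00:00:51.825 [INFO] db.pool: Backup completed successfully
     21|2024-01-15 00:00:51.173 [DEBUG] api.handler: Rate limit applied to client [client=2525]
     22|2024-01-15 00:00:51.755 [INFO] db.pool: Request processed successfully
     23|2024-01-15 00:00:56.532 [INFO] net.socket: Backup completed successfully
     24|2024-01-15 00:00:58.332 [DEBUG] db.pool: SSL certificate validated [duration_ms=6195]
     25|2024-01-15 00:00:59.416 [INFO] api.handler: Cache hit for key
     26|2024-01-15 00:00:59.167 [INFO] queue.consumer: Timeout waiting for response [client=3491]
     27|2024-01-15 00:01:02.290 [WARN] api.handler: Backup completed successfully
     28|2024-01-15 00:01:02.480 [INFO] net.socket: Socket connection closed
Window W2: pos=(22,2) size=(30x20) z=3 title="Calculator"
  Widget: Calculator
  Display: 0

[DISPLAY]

FileEditor         ┠────────────────
───────────────────┃                
024-01-15 00:00:00.┃┌───┬───┬───┬───
024-01-15 00:00:05.┃│ 7 │ 8 │ 9 │ ÷ 
024-01-15 00:00:10.┃├───┼───┼───┼───
024-01-15 00:00:15.┃│ 4 │ 5 │ 6 │ × 
024-01-15 00:00:15.┃├───┼───┼───┼───
024-01-15 00:00:18.┃│ 1 │ 2 │ 3 │ - 
━━━━━━━━━━━━━━━━━━━┃├───┼───┼───┼───
    ┗━━━━━━━━━━━━━━┃│ 0 │ . │ = │ + 
                   ┃├───┼───┼───┼───
                   ┃│ C │ MC│ MR│ M+
                   ┃└───┴───┴───┴───
                   ┃                


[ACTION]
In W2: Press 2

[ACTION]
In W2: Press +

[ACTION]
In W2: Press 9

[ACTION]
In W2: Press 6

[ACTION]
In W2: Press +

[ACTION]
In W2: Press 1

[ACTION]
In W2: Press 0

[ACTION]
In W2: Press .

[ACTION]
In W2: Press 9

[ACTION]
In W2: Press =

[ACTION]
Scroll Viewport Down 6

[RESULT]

024-01-15 00:00:15.┃│ 4 │ 5 │ 6 │ × 
024-01-15 00:00:15.┃├───┼───┼───┼───
024-01-15 00:00:18.┃│ 1 │ 2 │ 3 │ - 
━━━━━━━━━━━━━━━━━━━┃├───┼───┼───┼───
    ┗━━━━━━━━━━━━━━┃│ 0 │ . │ = │ + 
                   ┃├───┼───┼───┼───
                   ┃│ C │ MC│ MR│ M+
                   ┃└───┴───┴───┴───
                   ┃                
                   ┃                
                   ┃                
                   ┃                
                   ┗━━━━━━━━━━━━━━━━
                                    


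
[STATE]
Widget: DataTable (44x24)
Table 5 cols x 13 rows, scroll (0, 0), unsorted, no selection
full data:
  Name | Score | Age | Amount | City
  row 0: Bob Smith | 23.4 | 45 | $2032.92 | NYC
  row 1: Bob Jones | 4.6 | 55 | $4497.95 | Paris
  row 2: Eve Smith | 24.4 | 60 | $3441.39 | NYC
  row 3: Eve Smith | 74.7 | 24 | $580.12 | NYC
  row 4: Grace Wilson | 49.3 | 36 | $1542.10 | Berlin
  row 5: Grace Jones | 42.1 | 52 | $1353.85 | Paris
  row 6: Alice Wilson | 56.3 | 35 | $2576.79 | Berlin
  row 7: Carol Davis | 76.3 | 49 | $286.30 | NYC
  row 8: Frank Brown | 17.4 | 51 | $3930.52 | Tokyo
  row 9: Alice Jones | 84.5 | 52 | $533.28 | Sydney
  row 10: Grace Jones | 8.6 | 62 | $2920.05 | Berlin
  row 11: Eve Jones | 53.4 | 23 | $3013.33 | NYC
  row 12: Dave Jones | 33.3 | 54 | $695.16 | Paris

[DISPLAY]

Name        │Score│Age│Amount  │City        
────────────┼─────┼───┼────────┼──────      
Bob Smith   │23.4 │45 │$2032.92│NYC         
Bob Jones   │4.6  │55 │$4497.95│Paris       
Eve Smith   │24.4 │60 │$3441.39│NYC         
Eve Smith   │74.7 │24 │$580.12 │NYC         
Grace Wilson│49.3 │36 │$1542.10│Berlin      
Grace Jones │42.1 │52 │$1353.85│Paris       
Alice Wilson│56.3 │35 │$2576.79│Berlin      
Carol Davis │76.3 │49 │$286.30 │NYC         
Frank Brown │17.4 │51 │$3930.52│Tokyo       
Alice Jones │84.5 │52 │$533.28 │Sydney      
Grace Jones │8.6  │62 │$2920.05│Berlin      
Eve Jones   │53.4 │23 │$3013.33│NYC         
Dave Jones  │33.3 │54 │$695.16 │Paris       
                                            
                                            
                                            
                                            
                                            
                                            
                                            
                                            
                                            


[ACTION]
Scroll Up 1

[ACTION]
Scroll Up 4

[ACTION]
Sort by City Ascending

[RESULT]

Name        │Score│Age│Amount  │City ▲      
────────────┼─────┼───┼────────┼──────      
Grace Wilson│49.3 │36 │$1542.10│Berlin      
Alice Wilson│56.3 │35 │$2576.79│Berlin      
Grace Jones │8.6  │62 │$2920.05│Berlin      
Bob Smith   │23.4 │45 │$2032.92│NYC         
Eve Smith   │24.4 │60 │$3441.39│NYC         
Eve Smith   │74.7 │24 │$580.12 │NYC         
Carol Davis │76.3 │49 │$286.30 │NYC         
Eve Jones   │53.4 │23 │$3013.33│NYC         
Bob Jones   │4.6  │55 │$4497.95│Paris       
Grace Jones │42.1 │52 │$1353.85│Paris       
Dave Jones  │33.3 │54 │$695.16 │Paris       
Alice Jones │84.5 │52 │$533.28 │Sydney      
Frank Brown │17.4 │51 │$3930.52│Tokyo       
                                            
                                            
                                            
                                            
                                            
                                            
                                            
                                            
                                            


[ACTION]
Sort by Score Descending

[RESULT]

Name        │Scor▼│Age│Amount  │City        
────────────┼─────┼───┼────────┼──────      
Alice Jones │84.5 │52 │$533.28 │Sydney      
Carol Davis │76.3 │49 │$286.30 │NYC         
Eve Smith   │74.7 │24 │$580.12 │NYC         
Alice Wilson│56.3 │35 │$2576.79│Berlin      
Eve Jones   │53.4 │23 │$3013.33│NYC         
Grace Wilson│49.3 │36 │$1542.10│Berlin      
Grace Jones │42.1 │52 │$1353.85│Paris       
Dave Jones  │33.3 │54 │$695.16 │Paris       
Eve Smith   │24.4 │60 │$3441.39│NYC         
Bob Smith   │23.4 │45 │$2032.92│NYC         
Frank Brown │17.4 │51 │$3930.52│Tokyo       
Grace Jones │8.6  │62 │$2920.05│Berlin      
Bob Jones   │4.6  │55 │$4497.95│Paris       
                                            
                                            
                                            
                                            
                                            
                                            
                                            
                                            
                                            


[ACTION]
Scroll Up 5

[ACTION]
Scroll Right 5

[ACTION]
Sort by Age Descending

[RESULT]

Name        │Score│Ag▼│Amount  │City        
────────────┼─────┼───┼────────┼──────      
Grace Jones │8.6  │62 │$2920.05│Berlin      
Eve Smith   │24.4 │60 │$3441.39│NYC         
Bob Jones   │4.6  │55 │$4497.95│Paris       
Dave Jones  │33.3 │54 │$695.16 │Paris       
Alice Jones │84.5 │52 │$533.28 │Sydney      
Grace Jones │42.1 │52 │$1353.85│Paris       
Frank Brown │17.4 │51 │$3930.52│Tokyo       
Carol Davis │76.3 │49 │$286.30 │NYC         
Bob Smith   │23.4 │45 │$2032.92│NYC         
Grace Wilson│49.3 │36 │$1542.10│Berlin      
Alice Wilson│56.3 │35 │$2576.79│Berlin      
Eve Smith   │74.7 │24 │$580.12 │NYC         
Eve Jones   │53.4 │23 │$3013.33│NYC         
                                            
                                            
                                            
                                            
                                            
                                            
                                            
                                            
                                            


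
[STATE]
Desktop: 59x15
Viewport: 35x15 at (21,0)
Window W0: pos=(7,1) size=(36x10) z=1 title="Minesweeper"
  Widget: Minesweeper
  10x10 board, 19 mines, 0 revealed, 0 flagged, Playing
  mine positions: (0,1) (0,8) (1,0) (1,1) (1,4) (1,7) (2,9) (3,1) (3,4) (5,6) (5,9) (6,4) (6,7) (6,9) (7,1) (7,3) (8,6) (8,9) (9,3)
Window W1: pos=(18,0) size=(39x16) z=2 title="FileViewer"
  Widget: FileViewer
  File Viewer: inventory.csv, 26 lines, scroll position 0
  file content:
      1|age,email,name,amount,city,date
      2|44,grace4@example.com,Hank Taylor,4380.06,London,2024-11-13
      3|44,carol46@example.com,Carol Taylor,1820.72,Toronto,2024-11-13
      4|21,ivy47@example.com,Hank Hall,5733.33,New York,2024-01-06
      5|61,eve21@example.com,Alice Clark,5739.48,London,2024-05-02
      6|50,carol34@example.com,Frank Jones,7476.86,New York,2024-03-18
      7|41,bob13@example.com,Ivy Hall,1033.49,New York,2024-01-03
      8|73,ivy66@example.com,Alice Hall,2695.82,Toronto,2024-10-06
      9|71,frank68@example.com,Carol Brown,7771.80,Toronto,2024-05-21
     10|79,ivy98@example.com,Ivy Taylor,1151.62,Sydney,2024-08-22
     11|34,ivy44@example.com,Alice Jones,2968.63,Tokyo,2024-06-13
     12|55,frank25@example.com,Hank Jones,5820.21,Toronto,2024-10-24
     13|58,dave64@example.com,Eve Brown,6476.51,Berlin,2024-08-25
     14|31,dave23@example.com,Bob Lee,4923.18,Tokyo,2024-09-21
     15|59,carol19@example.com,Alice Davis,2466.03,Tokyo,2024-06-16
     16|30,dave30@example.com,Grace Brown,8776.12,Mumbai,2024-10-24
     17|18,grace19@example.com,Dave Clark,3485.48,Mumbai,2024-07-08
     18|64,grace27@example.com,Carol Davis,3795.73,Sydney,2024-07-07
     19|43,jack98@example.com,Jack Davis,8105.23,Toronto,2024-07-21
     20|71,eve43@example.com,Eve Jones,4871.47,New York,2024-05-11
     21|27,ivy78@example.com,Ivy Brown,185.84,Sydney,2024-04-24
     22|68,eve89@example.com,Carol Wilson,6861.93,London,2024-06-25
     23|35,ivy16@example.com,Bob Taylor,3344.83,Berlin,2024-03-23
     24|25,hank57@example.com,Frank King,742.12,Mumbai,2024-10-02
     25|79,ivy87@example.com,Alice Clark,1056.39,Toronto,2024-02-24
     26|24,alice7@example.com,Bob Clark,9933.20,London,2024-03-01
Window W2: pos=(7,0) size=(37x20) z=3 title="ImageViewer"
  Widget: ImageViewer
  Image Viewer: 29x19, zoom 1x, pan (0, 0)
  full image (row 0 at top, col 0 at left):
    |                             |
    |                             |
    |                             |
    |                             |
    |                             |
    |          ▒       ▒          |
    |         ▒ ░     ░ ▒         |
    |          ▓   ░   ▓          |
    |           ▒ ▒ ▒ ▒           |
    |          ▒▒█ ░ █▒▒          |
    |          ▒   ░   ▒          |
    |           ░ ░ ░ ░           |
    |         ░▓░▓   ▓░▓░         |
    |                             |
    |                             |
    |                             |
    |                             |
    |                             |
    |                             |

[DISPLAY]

━━━━━━━━━━━━━━━━━━━━━━┓━━━━━━━━━━━━
                      ┃            
──────────────────────┨────────────
                      ┃y,date     ▲
                      ┃k Taylor,43█
                      ┃rol Taylor,░
                      ┃ Hall,5733.░
                      ┃e Clark,573░
     ▒                ┃ank Jones,7░
    ░ ▒               ┃Hall,1033.4░
 ░   ▓                ┃e Hall,2695░
▒ ▒ ▒                 ┃rol Brown,7░
 ░ █▒▒                ┃Taylor,1151░
 ░   ▒                ┃e Jones,296░
░ ░ ░                 ┃nk Jones,58▼


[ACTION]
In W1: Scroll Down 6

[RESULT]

━━━━━━━━━━━━━━━━━━━━━━┓━━━━━━━━━━━━
                      ┃            
──────────────────────┨────────────
                      ┃Hall,1033.4▲
                      ┃e Hall,2695░
                      ┃rol Brown,7░
                      ┃Taylor,1151░
                      ┃e Jones,296░
     ▒                ┃nk Jones,58█
    ░ ▒               ┃ Brown,6476░
 ░   ▓                ┃ Lee,4923.1░
▒ ▒ ▒                 ┃ice Davis,2░
 ░ █▒▒                ┃ce Brown,87░
 ░   ▒                ┃ve Clark,34░
░ ░ ░                 ┃rol Davis,3▼


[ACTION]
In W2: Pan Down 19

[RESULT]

━━━━━━━━━━━━━━━━━━━━━━┓━━━━━━━━━━━━
                      ┃            
──────────────────────┨────────────
                      ┃Hall,1033.4▲
                      ┃e Hall,2695░
                      ┃rol Brown,7░
                      ┃Taylor,1151░
                      ┃e Jones,296░
                      ┃nk Jones,58█
                      ┃ Brown,6476░
                      ┃ Lee,4923.1░
                      ┃ice Davis,2░
                      ┃ce Brown,87░
                      ┃ve Clark,34░
                      ┃rol Davis,3▼


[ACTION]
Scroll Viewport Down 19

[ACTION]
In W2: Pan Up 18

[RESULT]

━━━━━━━━━━━━━━━━━━━━━━┓━━━━━━━━━━━━
                      ┃            
──────────────────────┨────────────
                      ┃Hall,1033.4▲
                      ┃e Hall,2695░
                      ┃rol Brown,7░
                      ┃Taylor,1151░
     ▒                ┃e Jones,296░
    ░ ▒               ┃nk Jones,58█
 ░   ▓                ┃ Brown,6476░
▒ ▒ ▒                 ┃ Lee,4923.1░
 ░ █▒▒                ┃ice Davis,2░
 ░   ▒                ┃ce Brown,87░
░ ░ ░                 ┃ve Clark,34░
   ▓░▓░               ┃rol Davis,3▼
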